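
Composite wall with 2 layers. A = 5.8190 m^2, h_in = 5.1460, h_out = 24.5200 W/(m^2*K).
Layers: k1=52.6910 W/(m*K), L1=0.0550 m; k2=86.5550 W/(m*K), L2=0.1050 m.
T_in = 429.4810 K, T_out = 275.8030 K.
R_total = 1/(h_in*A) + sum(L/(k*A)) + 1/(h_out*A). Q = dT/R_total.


R_conv_in = 1/(5.1460*5.8190) = 0.0334
R_1 = 0.0550/(52.6910*5.8190) = 0.0002
R_2 = 0.1050/(86.5550*5.8190) = 0.0002
R_conv_out = 1/(24.5200*5.8190) = 0.0070
R_total = 0.0408 K/W
Q = 153.6780 / 0.0408 = 3767.4040 W

R_total = 0.0408 K/W, Q = 3767.4040 W


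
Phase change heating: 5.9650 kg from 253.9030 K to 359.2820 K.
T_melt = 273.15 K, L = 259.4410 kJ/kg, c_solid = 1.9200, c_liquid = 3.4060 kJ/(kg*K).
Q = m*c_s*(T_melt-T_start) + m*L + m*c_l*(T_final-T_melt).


Q1 (sensible, solid) = 5.9650 * 1.9200 * 19.2470 = 220.4320 kJ
Q2 (latent) = 5.9650 * 259.4410 = 1547.5656 kJ
Q3 (sensible, liquid) = 5.9650 * 3.4060 * 86.1320 = 1749.9258 kJ
Q_total = 3517.9234 kJ

3517.9234 kJ


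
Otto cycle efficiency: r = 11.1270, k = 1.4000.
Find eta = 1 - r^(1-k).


r^(k-1) = 2.6215
eta = 1 - 1/2.6215 = 0.6185 = 61.8540%

61.8540%


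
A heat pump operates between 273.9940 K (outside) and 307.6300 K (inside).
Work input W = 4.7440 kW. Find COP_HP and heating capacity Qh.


COP = 307.6300 / 33.6360 = 9.1459
Qh = 9.1459 * 4.7440 = 43.3879 kW

COP = 9.1459, Qh = 43.3879 kW


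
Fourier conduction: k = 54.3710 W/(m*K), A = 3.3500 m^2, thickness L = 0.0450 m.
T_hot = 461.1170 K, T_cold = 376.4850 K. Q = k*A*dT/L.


dT = 84.6320 K
Q = 54.3710 * 3.3500 * 84.6320 / 0.0450 = 342558.0818 W

342558.0818 W


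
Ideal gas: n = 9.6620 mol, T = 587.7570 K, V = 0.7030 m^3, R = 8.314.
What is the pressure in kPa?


P = nRT/V = 9.6620 * 8.314 * 587.7570 / 0.7030
= 47214.4422 / 0.7030 = 67161.3687 Pa = 67.1614 kPa

67.1614 kPa


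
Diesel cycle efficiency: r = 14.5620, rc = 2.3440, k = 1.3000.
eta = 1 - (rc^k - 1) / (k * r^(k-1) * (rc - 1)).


r^(k-1) = 2.2334
rc^k = 3.0265
eta = 0.4807 = 48.0669%

48.0669%


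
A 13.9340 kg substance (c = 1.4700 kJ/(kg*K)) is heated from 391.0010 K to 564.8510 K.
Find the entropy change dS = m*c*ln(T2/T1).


T2/T1 = 1.4446
ln(T2/T1) = 0.3679
dS = 13.9340 * 1.4700 * 0.3679 = 7.5347 kJ/K

7.5347 kJ/K


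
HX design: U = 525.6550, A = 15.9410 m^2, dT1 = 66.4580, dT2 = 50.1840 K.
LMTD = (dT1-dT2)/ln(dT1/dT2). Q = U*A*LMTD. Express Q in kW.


LMTD = 57.9406 K
Q = 525.6550 * 15.9410 * 57.9406 = 485511.2082 W = 485.5112 kW

485.5112 kW


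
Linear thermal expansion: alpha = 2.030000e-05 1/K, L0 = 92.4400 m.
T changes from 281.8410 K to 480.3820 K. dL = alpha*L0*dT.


dT = 198.5410 K
dL = 2.030000e-05 * 92.4400 * 198.5410 = 0.372569 m
L_final = 92.812569 m

dL = 0.372569 m


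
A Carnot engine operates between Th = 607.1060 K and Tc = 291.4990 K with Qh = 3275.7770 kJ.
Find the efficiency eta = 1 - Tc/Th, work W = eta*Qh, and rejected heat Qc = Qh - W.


eta = 1 - 291.4990/607.1060 = 0.5199
W = 0.5199 * 3275.7770 = 1702.9286 kJ
Qc = 3275.7770 - 1702.9286 = 1572.8484 kJ

eta = 51.9855%, W = 1702.9286 kJ, Qc = 1572.8484 kJ


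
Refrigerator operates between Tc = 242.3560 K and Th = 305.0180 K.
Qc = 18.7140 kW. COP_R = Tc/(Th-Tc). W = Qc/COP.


COP = 242.3560 / 62.6620 = 3.8677
W = 18.7140 / 3.8677 = 4.8386 kW

COP = 3.8677, W = 4.8386 kW


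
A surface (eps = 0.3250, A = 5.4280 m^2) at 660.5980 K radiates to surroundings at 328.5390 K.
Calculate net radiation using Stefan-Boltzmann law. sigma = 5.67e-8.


T^4 = 1.9044e+11
Tsurr^4 = 1.1651e+10
Q = 0.3250 * 5.67e-8 * 5.4280 * 1.7879e+11 = 17882.9150 W

17882.9150 W


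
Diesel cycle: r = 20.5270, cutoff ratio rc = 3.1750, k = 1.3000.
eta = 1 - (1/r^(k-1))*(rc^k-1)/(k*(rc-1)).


r^(k-1) = 2.4757
rc^k = 4.4902
eta = 0.5014 = 50.1401%

50.1401%


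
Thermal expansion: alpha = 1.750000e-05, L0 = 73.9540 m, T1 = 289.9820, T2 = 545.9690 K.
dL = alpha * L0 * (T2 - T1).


dT = 255.9870 K
dL = 1.750000e-05 * 73.9540 * 255.9870 = 0.331297 m
L_final = 74.285297 m

dL = 0.331297 m


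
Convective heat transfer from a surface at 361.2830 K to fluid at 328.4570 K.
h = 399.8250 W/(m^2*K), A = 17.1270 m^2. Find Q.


dT = 32.8260 K
Q = 399.8250 * 17.1270 * 32.8260 = 224785.9739 W

224785.9739 W


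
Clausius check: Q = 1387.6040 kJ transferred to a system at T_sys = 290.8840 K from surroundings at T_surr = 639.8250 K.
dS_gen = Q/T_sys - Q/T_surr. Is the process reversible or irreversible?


dS_sys = 1387.6040/290.8840 = 4.7703 kJ/K
dS_surr = -1387.6040/639.8250 = -2.1687 kJ/K
dS_gen = 4.7703 - 2.1687 = 2.6016 kJ/K (irreversible)

dS_gen = 2.6016 kJ/K, irreversible


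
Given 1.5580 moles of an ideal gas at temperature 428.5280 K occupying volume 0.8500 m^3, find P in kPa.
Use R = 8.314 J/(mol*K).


P = nRT/V = 1.5580 * 8.314 * 428.5280 / 0.8500
= 5550.8140 / 0.8500 = 6530.3694 Pa = 6.5304 kPa

6.5304 kPa


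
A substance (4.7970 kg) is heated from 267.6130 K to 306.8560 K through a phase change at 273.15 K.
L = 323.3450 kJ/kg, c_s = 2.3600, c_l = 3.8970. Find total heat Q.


Q1 (sensible, solid) = 4.7970 * 2.3600 * 5.5370 = 62.6839 kJ
Q2 (latent) = 4.7970 * 323.3450 = 1551.0860 kJ
Q3 (sensible, liquid) = 4.7970 * 3.8970 * 33.7060 = 630.0969 kJ
Q_total = 2243.8668 kJ

2243.8668 kJ


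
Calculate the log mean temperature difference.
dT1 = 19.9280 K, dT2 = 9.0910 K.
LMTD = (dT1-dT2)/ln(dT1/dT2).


dT1/dT2 = 2.1921
ln(dT1/dT2) = 0.7848
LMTD = 10.8370 / 0.7848 = 13.8079 K

13.8079 K


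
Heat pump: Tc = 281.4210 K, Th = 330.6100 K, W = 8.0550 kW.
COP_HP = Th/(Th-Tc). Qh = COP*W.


COP = 330.6100 / 49.1890 = 6.7212
Qh = 6.7212 * 8.0550 = 54.1394 kW

COP = 6.7212, Qh = 54.1394 kW


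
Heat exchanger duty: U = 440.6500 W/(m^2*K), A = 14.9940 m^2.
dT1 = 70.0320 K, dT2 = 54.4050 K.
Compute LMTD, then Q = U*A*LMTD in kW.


LMTD = 61.8900 K
Q = 440.6500 * 14.9940 * 61.8900 = 408914.0321 W = 408.9140 kW

408.9140 kW


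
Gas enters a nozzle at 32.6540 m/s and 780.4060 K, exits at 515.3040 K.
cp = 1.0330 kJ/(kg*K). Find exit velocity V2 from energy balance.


dT = 265.1020 K
2*cp*1000*dT = 547700.7320
V1^2 = 1066.2837
V2 = sqrt(548767.0157) = 740.7881 m/s

740.7881 m/s


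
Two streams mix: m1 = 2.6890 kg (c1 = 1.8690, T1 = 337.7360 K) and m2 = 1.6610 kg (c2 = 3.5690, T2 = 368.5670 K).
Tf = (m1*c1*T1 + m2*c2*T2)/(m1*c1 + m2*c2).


num = 3882.2790
den = 10.9538
Tf = 354.4214 K

354.4214 K


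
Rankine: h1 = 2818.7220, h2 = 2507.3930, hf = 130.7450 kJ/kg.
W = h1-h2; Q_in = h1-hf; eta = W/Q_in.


W = 311.3290 kJ/kg
Q_in = 2687.9770 kJ/kg
eta = 0.1158 = 11.5823%

eta = 11.5823%


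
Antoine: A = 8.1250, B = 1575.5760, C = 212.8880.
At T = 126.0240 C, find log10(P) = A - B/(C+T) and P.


C+T = 338.9120
B/(C+T) = 4.6489
log10(P) = 8.1250 - 4.6489 = 3.4761
P = 10^3.4761 = 2992.7910 mmHg

2992.7910 mmHg


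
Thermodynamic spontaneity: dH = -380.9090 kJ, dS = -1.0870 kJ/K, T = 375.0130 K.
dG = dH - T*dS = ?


T*dS = 375.0130 * -1.0870 = -407.6391 kJ
dG = -380.9090 + 407.6391 = 26.7301 kJ (non-spontaneous)

dG = 26.7301 kJ, non-spontaneous


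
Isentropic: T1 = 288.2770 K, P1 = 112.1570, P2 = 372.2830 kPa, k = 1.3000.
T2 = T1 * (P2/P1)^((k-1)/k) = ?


(k-1)/k = 0.2308
(P2/P1)^exp = 1.3190
T2 = 288.2770 * 1.3190 = 380.2345 K

380.2345 K


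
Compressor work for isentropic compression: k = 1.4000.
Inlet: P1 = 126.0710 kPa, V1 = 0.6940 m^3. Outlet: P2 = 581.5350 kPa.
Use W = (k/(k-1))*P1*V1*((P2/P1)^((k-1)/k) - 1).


(k-1)/k = 0.2857
(P2/P1)^exp = 1.5478
W = 3.5000 * 126.0710 * 0.6940 * (1.5478 - 1) = 167.7380 kJ

167.7380 kJ


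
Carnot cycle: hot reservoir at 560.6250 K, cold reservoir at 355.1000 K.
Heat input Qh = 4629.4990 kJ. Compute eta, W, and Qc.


eta = 1 - 355.1000/560.6250 = 0.3666
W = 0.3666 * 4629.4990 = 1697.1733 kJ
Qc = 4629.4990 - 1697.1733 = 2932.3257 kJ

eta = 36.6600%, W = 1697.1733 kJ, Qc = 2932.3257 kJ


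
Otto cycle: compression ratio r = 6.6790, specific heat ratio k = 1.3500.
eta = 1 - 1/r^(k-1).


r^(k-1) = 1.9438
eta = 1 - 1/1.9438 = 0.4855 = 48.5541%

48.5541%


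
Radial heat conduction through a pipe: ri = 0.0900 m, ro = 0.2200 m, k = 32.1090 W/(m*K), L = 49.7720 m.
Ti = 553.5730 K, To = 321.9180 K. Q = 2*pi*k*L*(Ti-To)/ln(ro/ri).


dT = 231.6550 K
ln(ro/ri) = 0.8938
Q = 2*pi*32.1090*49.7720*231.6550 / 0.8938 = 2602461.9181 W

2602461.9181 W


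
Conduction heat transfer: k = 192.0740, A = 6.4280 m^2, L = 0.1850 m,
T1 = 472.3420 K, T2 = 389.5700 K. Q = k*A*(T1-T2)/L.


dT = 82.7720 K
Q = 192.0740 * 6.4280 * 82.7720 / 0.1850 = 552403.1794 W

552403.1794 W


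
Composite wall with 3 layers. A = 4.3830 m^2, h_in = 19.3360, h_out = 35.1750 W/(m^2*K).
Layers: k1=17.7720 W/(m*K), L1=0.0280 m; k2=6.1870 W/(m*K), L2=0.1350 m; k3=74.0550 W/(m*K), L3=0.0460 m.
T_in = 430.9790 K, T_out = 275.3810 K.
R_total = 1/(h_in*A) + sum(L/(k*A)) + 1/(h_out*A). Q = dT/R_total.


R_conv_in = 1/(19.3360*4.3830) = 0.0118
R_1 = 0.0280/(17.7720*4.3830) = 0.0004
R_2 = 0.1350/(6.1870*4.3830) = 0.0050
R_3 = 0.0460/(74.0550*4.3830) = 0.0001
R_conv_out = 1/(35.1750*4.3830) = 0.0065
R_total = 0.0238 K/W
Q = 155.5980 / 0.0238 = 6547.3024 W

R_total = 0.0238 K/W, Q = 6547.3024 W


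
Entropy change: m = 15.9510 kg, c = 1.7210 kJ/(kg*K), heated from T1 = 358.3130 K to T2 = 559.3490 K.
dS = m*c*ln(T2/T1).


T2/T1 = 1.5611
ln(T2/T1) = 0.4454
dS = 15.9510 * 1.7210 * 0.4454 = 12.2261 kJ/K

12.2261 kJ/K


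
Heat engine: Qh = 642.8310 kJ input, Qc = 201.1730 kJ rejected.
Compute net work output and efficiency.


W = 642.8310 - 201.1730 = 441.6580 kJ
eta = 441.6580 / 642.8310 = 0.6871 = 68.7051%

W = 441.6580 kJ, eta = 68.7051%


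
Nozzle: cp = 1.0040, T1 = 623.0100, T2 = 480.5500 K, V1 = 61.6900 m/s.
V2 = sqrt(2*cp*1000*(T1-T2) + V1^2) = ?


dT = 142.4600 K
2*cp*1000*dT = 286059.6800
V1^2 = 3805.6561
V2 = sqrt(289865.3361) = 538.3914 m/s

538.3914 m/s


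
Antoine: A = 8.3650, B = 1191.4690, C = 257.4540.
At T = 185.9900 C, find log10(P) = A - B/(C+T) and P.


C+T = 443.4440
B/(C+T) = 2.6869
log10(P) = 8.3650 - 2.6869 = 5.6781
P = 10^5.6781 = 476591.8848 mmHg

476591.8848 mmHg


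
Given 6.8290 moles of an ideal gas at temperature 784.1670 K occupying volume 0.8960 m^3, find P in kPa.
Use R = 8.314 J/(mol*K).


P = nRT/V = 6.8290 * 8.314 * 784.1670 / 0.8960
= 44522.1055 / 0.8960 = 49689.8499 Pa = 49.6898 kPa

49.6898 kPa


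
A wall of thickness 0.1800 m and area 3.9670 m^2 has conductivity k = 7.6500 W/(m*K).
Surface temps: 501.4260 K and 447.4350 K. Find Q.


dT = 53.9910 K
Q = 7.6500 * 3.9670 * 53.9910 / 0.1800 = 9102.7476 W

9102.7476 W


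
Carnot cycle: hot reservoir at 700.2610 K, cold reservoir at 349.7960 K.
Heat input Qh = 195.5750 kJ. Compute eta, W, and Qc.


eta = 1 - 349.7960/700.2610 = 0.5005
W = 0.5005 * 195.5750 = 97.8809 kJ
Qc = 195.5750 - 97.8809 = 97.6941 kJ

eta = 50.0478%, W = 97.8809 kJ, Qc = 97.6941 kJ


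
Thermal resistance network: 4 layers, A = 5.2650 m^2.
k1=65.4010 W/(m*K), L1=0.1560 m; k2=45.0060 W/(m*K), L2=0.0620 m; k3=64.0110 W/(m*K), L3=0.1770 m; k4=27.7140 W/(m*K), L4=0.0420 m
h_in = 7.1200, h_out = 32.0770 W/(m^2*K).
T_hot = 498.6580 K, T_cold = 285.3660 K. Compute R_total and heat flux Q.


R_conv_in = 1/(7.1200*5.2650) = 0.0267
R_1 = 0.1560/(65.4010*5.2650) = 0.0005
R_2 = 0.0620/(45.0060*5.2650) = 0.0003
R_3 = 0.1770/(64.0110*5.2650) = 0.0005
R_4 = 0.0420/(27.7140*5.2650) = 0.0003
R_conv_out = 1/(32.0770*5.2650) = 0.0059
R_total = 0.0341 K/W
Q = 213.2920 / 0.0341 = 6250.3218 W

R_total = 0.0341 K/W, Q = 6250.3218 W


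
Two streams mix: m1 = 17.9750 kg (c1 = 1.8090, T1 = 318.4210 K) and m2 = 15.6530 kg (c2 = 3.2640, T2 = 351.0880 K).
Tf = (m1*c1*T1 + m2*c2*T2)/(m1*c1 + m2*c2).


num = 28291.5986
den = 83.6082
Tf = 338.3832 K

338.3832 K


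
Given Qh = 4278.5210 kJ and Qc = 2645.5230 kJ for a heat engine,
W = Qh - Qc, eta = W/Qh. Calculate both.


W = 4278.5210 - 2645.5230 = 1632.9980 kJ
eta = 1632.9980 / 4278.5210 = 0.3817 = 38.1673%

W = 1632.9980 kJ, eta = 38.1673%


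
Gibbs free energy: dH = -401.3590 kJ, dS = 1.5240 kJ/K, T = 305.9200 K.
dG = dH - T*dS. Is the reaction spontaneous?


T*dS = 305.9200 * 1.5240 = 466.2221 kJ
dG = -401.3590 - 466.2221 = -867.5811 kJ (spontaneous)

dG = -867.5811 kJ, spontaneous


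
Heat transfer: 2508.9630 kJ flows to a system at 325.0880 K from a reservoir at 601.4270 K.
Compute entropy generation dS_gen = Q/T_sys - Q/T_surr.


dS_sys = 2508.9630/325.0880 = 7.7178 kJ/K
dS_surr = -2508.9630/601.4270 = -4.1717 kJ/K
dS_gen = 7.7178 - 4.1717 = 3.5461 kJ/K (irreversible)

dS_gen = 3.5461 kJ/K, irreversible


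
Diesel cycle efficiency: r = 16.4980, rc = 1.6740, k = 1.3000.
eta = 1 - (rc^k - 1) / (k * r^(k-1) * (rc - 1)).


r^(k-1) = 2.3186
rc^k = 1.9538
eta = 0.5305 = 53.0507%

53.0507%


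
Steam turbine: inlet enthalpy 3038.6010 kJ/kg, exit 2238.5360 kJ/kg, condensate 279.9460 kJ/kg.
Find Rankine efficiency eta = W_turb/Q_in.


W = 800.0650 kJ/kg
Q_in = 2758.6550 kJ/kg
eta = 0.2900 = 29.0020%

eta = 29.0020%


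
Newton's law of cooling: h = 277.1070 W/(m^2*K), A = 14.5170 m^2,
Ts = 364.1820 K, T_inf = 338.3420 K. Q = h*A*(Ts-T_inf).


dT = 25.8400 K
Q = 277.1070 * 14.5170 * 25.8400 = 103948.1783 W

103948.1783 W


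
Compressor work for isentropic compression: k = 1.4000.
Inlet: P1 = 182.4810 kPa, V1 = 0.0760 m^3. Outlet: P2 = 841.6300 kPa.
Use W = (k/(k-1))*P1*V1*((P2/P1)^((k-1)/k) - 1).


(k-1)/k = 0.2857
(P2/P1)^exp = 1.5477
W = 3.5000 * 182.4810 * 0.0760 * (1.5477 - 1) = 26.5853 kJ

26.5853 kJ


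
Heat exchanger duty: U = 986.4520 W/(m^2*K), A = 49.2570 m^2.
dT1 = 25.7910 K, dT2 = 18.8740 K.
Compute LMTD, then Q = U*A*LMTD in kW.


LMTD = 22.1528 K
Q = 986.4520 * 49.2570 * 22.1528 = 1076397.7043 W = 1076.3977 kW

1076.3977 kW


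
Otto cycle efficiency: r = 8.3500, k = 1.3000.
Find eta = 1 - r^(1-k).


r^(k-1) = 1.8902
eta = 1 - 1/1.8902 = 0.4710 = 47.0953%

47.0953%


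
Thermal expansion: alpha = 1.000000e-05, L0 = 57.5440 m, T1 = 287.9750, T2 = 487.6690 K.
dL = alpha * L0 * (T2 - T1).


dT = 199.6940 K
dL = 1.000000e-05 * 57.5440 * 199.6940 = 0.114912 m
L_final = 57.658912 m

dL = 0.114912 m


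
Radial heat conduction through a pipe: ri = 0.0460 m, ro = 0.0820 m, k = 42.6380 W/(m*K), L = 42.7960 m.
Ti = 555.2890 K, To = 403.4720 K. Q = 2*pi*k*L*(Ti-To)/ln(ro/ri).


dT = 151.8170 K
ln(ro/ri) = 0.5781
Q = 2*pi*42.6380*42.7960*151.8170 / 0.5781 = 3011022.1348 W

3011022.1348 W


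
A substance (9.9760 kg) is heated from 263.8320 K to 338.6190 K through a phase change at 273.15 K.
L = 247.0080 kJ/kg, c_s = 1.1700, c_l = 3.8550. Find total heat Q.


Q1 (sensible, solid) = 9.9760 * 1.1700 * 9.3180 = 108.7590 kJ
Q2 (latent) = 9.9760 * 247.0080 = 2464.1518 kJ
Q3 (sensible, liquid) = 9.9760 * 3.8550 * 65.4690 = 2517.7728 kJ
Q_total = 5090.6835 kJ

5090.6835 kJ


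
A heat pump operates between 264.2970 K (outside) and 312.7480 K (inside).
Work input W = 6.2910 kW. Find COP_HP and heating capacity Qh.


COP = 312.7480 / 48.4510 = 6.4549
Qh = 6.4549 * 6.2910 = 40.6080 kW

COP = 6.4549, Qh = 40.6080 kW


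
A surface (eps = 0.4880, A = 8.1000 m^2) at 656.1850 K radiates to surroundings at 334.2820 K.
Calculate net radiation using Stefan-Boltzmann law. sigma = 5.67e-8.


T^4 = 1.8540e+11
Tsurr^4 = 1.2487e+10
Q = 0.4880 * 5.67e-8 * 8.1000 * 1.7291e+11 = 38753.5173 W

38753.5173 W


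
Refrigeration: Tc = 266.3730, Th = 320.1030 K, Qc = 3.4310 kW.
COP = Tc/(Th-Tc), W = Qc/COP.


COP = 266.3730 / 53.7300 = 4.9576
W = 3.4310 / 4.9576 = 0.6921 kW

COP = 4.9576, W = 0.6921 kW


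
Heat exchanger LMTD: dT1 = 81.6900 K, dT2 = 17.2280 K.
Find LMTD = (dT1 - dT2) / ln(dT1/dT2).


dT1/dT2 = 4.7417
ln(dT1/dT2) = 1.5564
LMTD = 64.4620 / 1.5564 = 41.4175 K

41.4175 K


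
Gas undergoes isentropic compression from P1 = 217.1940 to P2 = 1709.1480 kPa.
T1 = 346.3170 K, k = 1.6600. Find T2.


(k-1)/k = 0.3976
(P2/P1)^exp = 2.2710
T2 = 346.3170 * 2.2710 = 786.4800 K

786.4800 K


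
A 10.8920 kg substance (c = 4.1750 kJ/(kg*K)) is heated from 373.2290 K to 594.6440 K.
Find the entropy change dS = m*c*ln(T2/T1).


T2/T1 = 1.5932
ln(T2/T1) = 0.4658
dS = 10.8920 * 4.1750 * 0.4658 = 21.1805 kJ/K

21.1805 kJ/K


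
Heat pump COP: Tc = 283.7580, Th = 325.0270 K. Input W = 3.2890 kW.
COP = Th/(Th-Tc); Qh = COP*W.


COP = 325.0270 / 41.2690 = 7.8758
Qh = 7.8758 * 3.2890 = 25.9036 kW

COP = 7.8758, Qh = 25.9036 kW


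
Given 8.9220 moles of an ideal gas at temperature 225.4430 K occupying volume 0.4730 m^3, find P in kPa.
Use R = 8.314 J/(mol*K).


P = nRT/V = 8.9220 * 8.314 * 225.4430 / 0.4730
= 16722.7999 / 0.4730 = 35354.7567 Pa = 35.3548 kPa

35.3548 kPa


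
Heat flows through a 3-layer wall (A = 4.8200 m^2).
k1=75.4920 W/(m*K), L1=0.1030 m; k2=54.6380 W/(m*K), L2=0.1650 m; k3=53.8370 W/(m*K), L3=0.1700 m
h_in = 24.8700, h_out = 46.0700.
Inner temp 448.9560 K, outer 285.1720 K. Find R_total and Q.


R_conv_in = 1/(24.8700*4.8200) = 0.0083
R_1 = 0.1030/(75.4920*4.8200) = 0.0003
R_2 = 0.1650/(54.6380*4.8200) = 0.0006
R_3 = 0.1700/(53.8370*4.8200) = 0.0007
R_conv_out = 1/(46.0700*4.8200) = 0.0045
R_total = 0.0144 K/W
Q = 163.7840 / 0.0144 = 11365.8444 W

R_total = 0.0144 K/W, Q = 11365.8444 W


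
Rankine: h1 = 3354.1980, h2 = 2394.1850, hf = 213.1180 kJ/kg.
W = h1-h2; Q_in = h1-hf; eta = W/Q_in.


W = 960.0130 kJ/kg
Q_in = 3141.0800 kJ/kg
eta = 0.3056 = 30.5632%

eta = 30.5632%


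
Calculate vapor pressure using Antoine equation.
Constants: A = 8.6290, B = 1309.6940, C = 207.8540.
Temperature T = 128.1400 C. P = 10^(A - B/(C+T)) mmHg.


C+T = 335.9940
B/(C+T) = 3.8980
log10(P) = 8.6290 - 3.8980 = 4.7310
P = 10^4.7310 = 53830.8929 mmHg

53830.8929 mmHg


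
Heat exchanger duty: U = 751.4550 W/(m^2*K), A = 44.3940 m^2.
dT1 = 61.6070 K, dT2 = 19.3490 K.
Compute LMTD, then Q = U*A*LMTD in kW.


LMTD = 36.4880 K
Q = 751.4550 * 44.3940 * 36.4880 = 1217242.4728 W = 1217.2425 kW

1217.2425 kW


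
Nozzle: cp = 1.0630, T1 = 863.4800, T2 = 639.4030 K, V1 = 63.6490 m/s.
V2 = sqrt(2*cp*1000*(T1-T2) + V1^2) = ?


dT = 224.0770 K
2*cp*1000*dT = 476387.7020
V1^2 = 4051.1952
V2 = sqrt(480438.8972) = 693.1370 m/s

693.1370 m/s


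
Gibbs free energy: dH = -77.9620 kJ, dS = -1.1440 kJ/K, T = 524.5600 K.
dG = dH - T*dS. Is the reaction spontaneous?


T*dS = 524.5600 * -1.1440 = -600.0966 kJ
dG = -77.9620 + 600.0966 = 522.1346 kJ (non-spontaneous)

dG = 522.1346 kJ, non-spontaneous


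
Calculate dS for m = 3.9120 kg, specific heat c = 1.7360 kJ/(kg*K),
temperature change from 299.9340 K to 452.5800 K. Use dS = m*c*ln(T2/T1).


T2/T1 = 1.5089
ln(T2/T1) = 0.4114
dS = 3.9120 * 1.7360 * 0.4114 = 2.7939 kJ/K

2.7939 kJ/K


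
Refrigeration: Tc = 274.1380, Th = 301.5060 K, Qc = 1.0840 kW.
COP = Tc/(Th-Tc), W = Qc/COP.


COP = 274.1380 / 27.3680 = 10.0167
W = 1.0840 / 10.0167 = 0.1082 kW

COP = 10.0167, W = 0.1082 kW


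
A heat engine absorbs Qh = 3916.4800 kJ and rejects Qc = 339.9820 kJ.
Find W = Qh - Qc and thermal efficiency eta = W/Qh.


W = 3916.4800 - 339.9820 = 3576.4980 kJ
eta = 3576.4980 / 3916.4800 = 0.9132 = 91.3192%

W = 3576.4980 kJ, eta = 91.3192%


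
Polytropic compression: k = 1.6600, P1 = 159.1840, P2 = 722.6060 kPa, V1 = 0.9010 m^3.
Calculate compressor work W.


(k-1)/k = 0.3976
(P2/P1)^exp = 1.8248
W = 2.5152 * 159.1840 * 0.9010 * (1.8248 - 1) = 297.5380 kJ

297.5380 kJ


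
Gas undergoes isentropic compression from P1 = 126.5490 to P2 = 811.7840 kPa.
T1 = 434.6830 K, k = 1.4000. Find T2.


(k-1)/k = 0.2857
(P2/P1)^exp = 1.7007
T2 = 434.6830 * 1.7007 = 739.2580 K

739.2580 K


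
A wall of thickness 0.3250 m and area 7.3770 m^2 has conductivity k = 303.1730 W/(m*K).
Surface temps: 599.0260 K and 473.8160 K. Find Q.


dT = 125.2100 K
Q = 303.1730 * 7.3770 * 125.2100 / 0.3250 = 861640.2127 W

861640.2127 W


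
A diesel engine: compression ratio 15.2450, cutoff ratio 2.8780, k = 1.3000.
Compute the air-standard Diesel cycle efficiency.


r^(k-1) = 2.2643
rc^k = 3.9520
eta = 0.4660 = 46.6001%

46.6001%


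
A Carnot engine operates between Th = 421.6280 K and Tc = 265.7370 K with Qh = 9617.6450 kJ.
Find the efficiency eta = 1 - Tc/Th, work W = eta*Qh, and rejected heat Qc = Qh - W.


eta = 1 - 265.7370/421.6280 = 0.3697
W = 0.3697 * 9617.6450 = 3555.9884 kJ
Qc = 9617.6450 - 3555.9884 = 6061.6566 kJ

eta = 36.9736%, W = 3555.9884 kJ, Qc = 6061.6566 kJ


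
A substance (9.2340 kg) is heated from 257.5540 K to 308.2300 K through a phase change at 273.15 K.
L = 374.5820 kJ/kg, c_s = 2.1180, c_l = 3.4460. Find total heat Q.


Q1 (sensible, solid) = 9.2340 * 2.1180 * 15.5960 = 305.0205 kJ
Q2 (latent) = 9.2340 * 374.5820 = 3458.8902 kJ
Q3 (sensible, liquid) = 9.2340 * 3.4460 * 35.0800 = 1116.2584 kJ
Q_total = 4880.1691 kJ

4880.1691 kJ


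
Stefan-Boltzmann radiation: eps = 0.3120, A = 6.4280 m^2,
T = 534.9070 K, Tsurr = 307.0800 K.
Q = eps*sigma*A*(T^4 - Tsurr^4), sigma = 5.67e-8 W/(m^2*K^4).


T^4 = 8.1868e+10
Tsurr^4 = 8.8921e+09
Q = 0.3120 * 5.67e-8 * 6.4280 * 7.2976e+10 = 8298.3468 W

8298.3468 W


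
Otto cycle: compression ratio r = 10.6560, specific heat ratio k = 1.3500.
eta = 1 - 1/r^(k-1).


r^(k-1) = 2.2891
eta = 1 - 1/2.2891 = 0.5631 = 56.3140%

56.3140%


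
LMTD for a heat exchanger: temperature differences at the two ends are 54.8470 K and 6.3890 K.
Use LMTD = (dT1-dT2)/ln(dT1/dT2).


dT1/dT2 = 8.5846
ln(dT1/dT2) = 2.1500
LMTD = 48.4580 / 2.1500 = 22.5389 K

22.5389 K


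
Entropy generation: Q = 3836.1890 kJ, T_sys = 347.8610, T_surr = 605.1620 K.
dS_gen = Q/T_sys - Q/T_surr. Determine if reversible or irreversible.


dS_sys = 3836.1890/347.8610 = 11.0279 kJ/K
dS_surr = -3836.1890/605.1620 = -6.3391 kJ/K
dS_gen = 11.0279 - 6.3391 = 4.6888 kJ/K (irreversible)

dS_gen = 4.6888 kJ/K, irreversible


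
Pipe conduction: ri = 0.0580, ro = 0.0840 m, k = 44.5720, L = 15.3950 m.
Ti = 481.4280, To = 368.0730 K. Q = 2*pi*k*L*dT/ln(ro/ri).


dT = 113.3550 K
ln(ro/ri) = 0.3704
Q = 2*pi*44.5720*15.3950*113.3550 / 0.3704 = 1319538.6670 W

1319538.6670 W


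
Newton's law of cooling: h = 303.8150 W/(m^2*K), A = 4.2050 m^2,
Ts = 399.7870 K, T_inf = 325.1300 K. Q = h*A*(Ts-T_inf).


dT = 74.6570 K
Q = 303.8150 * 4.2050 * 74.6570 = 95377.4587 W

95377.4587 W


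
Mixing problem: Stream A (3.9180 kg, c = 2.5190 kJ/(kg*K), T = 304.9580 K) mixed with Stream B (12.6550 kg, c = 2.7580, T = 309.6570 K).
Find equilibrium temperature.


num = 13817.5656
den = 44.7719
Tf = 308.6212 K

308.6212 K


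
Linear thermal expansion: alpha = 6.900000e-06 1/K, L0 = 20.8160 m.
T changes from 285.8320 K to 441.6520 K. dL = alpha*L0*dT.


dT = 155.8200 K
dL = 6.900000e-06 * 20.8160 * 155.8200 = 0.022380 m
L_final = 20.838380 m

dL = 0.022380 m


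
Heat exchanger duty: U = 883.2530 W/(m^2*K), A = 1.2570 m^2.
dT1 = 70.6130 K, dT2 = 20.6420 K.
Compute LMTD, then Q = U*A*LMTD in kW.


LMTD = 40.6306 K
Q = 883.2530 * 1.2570 * 40.6306 = 45110.0626 W = 45.1101 kW

45.1101 kW


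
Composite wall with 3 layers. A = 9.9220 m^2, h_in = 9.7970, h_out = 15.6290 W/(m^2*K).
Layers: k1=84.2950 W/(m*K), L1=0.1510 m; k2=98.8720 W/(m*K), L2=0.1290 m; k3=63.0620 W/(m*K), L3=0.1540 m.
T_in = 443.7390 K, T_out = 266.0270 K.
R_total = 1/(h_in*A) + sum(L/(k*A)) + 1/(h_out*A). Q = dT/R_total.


R_conv_in = 1/(9.7970*9.9220) = 0.0103
R_1 = 0.1510/(84.2950*9.9220) = 0.0002
R_2 = 0.1290/(98.8720*9.9220) = 0.0001
R_3 = 0.1540/(63.0620*9.9220) = 0.0002
R_conv_out = 1/(15.6290*9.9220) = 0.0064
R_total = 0.0173 K/W
Q = 177.7120 / 0.0173 = 10275.7721 W

R_total = 0.0173 K/W, Q = 10275.7721 W


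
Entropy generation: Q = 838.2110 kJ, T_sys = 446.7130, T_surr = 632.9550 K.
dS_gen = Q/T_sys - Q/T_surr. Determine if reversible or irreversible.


dS_sys = 838.2110/446.7130 = 1.8764 kJ/K
dS_surr = -838.2110/632.9550 = -1.3243 kJ/K
dS_gen = 1.8764 - 1.3243 = 0.5521 kJ/K (irreversible)

dS_gen = 0.5521 kJ/K, irreversible


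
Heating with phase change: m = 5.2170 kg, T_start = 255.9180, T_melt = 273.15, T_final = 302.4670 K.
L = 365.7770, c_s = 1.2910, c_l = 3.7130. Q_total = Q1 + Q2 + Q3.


Q1 (sensible, solid) = 5.2170 * 1.2910 * 17.2320 = 116.0601 kJ
Q2 (latent) = 5.2170 * 365.7770 = 1908.2586 kJ
Q3 (sensible, liquid) = 5.2170 * 3.7130 * 29.3170 = 567.8914 kJ
Q_total = 2592.2101 kJ

2592.2101 kJ


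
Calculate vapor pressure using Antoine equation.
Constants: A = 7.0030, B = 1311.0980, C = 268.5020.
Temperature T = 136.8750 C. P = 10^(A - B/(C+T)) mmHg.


C+T = 405.3770
B/(C+T) = 3.2343
log10(P) = 7.0030 - 3.2343 = 3.7687
P = 10^3.7687 = 5871.2646 mmHg

5871.2646 mmHg


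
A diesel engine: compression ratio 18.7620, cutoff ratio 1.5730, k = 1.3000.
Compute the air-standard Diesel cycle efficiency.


r^(k-1) = 2.4098
rc^k = 1.8020
eta = 0.5532 = 55.3238%

55.3238%


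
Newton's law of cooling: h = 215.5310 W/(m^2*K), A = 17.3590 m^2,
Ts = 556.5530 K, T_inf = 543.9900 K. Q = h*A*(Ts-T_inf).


dT = 12.5630 K
Q = 215.5310 * 17.3590 * 12.5630 = 47003.2412 W

47003.2412 W


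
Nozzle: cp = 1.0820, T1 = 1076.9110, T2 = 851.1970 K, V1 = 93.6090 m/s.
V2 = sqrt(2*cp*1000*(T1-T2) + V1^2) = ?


dT = 225.7140 K
2*cp*1000*dT = 488445.0960
V1^2 = 8762.6449
V2 = sqrt(497207.7409) = 705.1296 m/s

705.1296 m/s


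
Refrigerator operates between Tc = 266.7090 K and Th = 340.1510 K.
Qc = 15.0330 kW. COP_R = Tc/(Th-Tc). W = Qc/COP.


COP = 266.7090 / 73.4420 = 3.6316
W = 15.0330 / 3.6316 = 4.1395 kW

COP = 3.6316, W = 4.1395 kW


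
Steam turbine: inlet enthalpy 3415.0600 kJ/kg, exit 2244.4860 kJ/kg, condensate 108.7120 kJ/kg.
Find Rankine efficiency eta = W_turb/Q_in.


W = 1170.5740 kJ/kg
Q_in = 3306.3480 kJ/kg
eta = 0.3540 = 35.4038%

eta = 35.4038%


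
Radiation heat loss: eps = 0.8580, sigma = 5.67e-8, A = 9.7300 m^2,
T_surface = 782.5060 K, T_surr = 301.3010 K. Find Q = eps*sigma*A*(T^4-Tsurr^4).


T^4 = 3.7493e+11
Tsurr^4 = 8.2414e+09
Q = 0.8580 * 5.67e-8 * 9.7300 * 3.6669e+11 = 173572.5688 W

173572.5688 W


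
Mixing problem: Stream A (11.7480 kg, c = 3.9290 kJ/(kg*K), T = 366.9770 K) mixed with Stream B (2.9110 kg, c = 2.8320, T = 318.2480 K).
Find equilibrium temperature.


num = 19562.5060
den = 54.4018
Tf = 359.5927 K

359.5927 K


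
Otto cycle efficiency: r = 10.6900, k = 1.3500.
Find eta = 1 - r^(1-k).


r^(k-1) = 2.2916
eta = 1 - 1/2.2916 = 0.5636 = 56.3627%

56.3627%


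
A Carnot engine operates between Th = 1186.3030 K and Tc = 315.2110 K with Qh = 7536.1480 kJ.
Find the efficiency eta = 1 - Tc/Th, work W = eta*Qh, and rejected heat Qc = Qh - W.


eta = 1 - 315.2110/1186.3030 = 0.7343
W = 0.7343 * 7536.1480 = 5533.7281 kJ
Qc = 7536.1480 - 5533.7281 = 2002.4199 kJ

eta = 73.4291%, W = 5533.7281 kJ, Qc = 2002.4199 kJ


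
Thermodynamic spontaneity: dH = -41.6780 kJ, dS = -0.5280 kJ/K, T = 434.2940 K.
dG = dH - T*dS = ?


T*dS = 434.2940 * -0.5280 = -229.3072 kJ
dG = -41.6780 + 229.3072 = 187.6292 kJ (non-spontaneous)

dG = 187.6292 kJ, non-spontaneous


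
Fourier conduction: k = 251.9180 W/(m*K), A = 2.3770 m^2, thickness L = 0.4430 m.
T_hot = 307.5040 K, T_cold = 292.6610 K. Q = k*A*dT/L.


dT = 14.8430 K
Q = 251.9180 * 2.3770 * 14.8430 / 0.4430 = 20063.4837 W

20063.4837 W


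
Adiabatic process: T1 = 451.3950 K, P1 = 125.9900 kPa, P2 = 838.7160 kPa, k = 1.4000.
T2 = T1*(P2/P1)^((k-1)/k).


(k-1)/k = 0.2857
(P2/P1)^exp = 1.7188
T2 = 451.3950 * 1.7188 = 775.8527 K

775.8527 K


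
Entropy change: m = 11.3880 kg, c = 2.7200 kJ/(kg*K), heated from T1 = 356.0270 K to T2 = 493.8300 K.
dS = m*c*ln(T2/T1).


T2/T1 = 1.3871
ln(T2/T1) = 0.3272
dS = 11.3880 * 2.7200 * 0.3272 = 10.1347 kJ/K

10.1347 kJ/K


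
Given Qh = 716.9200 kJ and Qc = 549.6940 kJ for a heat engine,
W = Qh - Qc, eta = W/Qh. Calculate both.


W = 716.9200 - 549.6940 = 167.2260 kJ
eta = 167.2260 / 716.9200 = 0.2333 = 23.3256%

W = 167.2260 kJ, eta = 23.3256%


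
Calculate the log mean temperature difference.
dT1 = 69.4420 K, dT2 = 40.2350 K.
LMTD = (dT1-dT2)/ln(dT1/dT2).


dT1/dT2 = 1.7259
ln(dT1/dT2) = 0.5458
LMTD = 29.2070 / 0.5458 = 53.5167 K

53.5167 K


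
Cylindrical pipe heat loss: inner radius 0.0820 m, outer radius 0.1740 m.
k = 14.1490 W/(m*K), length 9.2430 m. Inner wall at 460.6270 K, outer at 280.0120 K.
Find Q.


dT = 180.6150 K
ln(ro/ri) = 0.7523
Q = 2*pi*14.1490*9.2430*180.6150 / 0.7523 = 197269.7571 W

197269.7571 W


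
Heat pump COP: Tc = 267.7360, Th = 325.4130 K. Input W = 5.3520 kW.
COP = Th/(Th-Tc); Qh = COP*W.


COP = 325.4130 / 57.6770 = 5.6420
Qh = 5.6420 * 5.3520 = 30.1959 kW

COP = 5.6420, Qh = 30.1959 kW


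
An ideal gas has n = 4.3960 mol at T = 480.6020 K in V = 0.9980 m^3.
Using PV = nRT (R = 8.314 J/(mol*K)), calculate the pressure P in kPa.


P = nRT/V = 4.3960 * 8.314 * 480.6020 / 0.9980
= 17565.2072 / 0.9980 = 17600.4080 Pa = 17.6004 kPa

17.6004 kPa


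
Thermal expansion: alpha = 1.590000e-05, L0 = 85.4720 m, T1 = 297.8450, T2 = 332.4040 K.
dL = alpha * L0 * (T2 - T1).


dT = 34.5590 K
dL = 1.590000e-05 * 85.4720 * 34.5590 = 0.046966 m
L_final = 85.518966 m

dL = 0.046966 m


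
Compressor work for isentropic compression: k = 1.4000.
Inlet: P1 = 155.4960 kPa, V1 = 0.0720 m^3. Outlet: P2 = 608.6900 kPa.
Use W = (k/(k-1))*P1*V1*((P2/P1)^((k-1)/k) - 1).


(k-1)/k = 0.2857
(P2/P1)^exp = 1.4768
W = 3.5000 * 155.4960 * 0.0720 * (1.4768 - 1) = 18.6853 kJ

18.6853 kJ


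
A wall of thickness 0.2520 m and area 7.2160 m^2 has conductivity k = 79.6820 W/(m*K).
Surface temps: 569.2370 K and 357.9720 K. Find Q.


dT = 211.2650 K
Q = 79.6820 * 7.2160 * 211.2650 / 0.2520 = 482040.7617 W

482040.7617 W


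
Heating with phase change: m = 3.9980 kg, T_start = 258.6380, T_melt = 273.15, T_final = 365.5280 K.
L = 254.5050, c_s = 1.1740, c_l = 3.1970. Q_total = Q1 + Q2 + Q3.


Q1 (sensible, solid) = 3.9980 * 1.1740 * 14.5120 = 68.1143 kJ
Q2 (latent) = 3.9980 * 254.5050 = 1017.5110 kJ
Q3 (sensible, liquid) = 3.9980 * 3.1970 * 92.3780 = 1180.7392 kJ
Q_total = 2266.3645 kJ

2266.3645 kJ


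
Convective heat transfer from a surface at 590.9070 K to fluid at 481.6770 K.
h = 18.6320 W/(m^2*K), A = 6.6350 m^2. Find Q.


dT = 109.2300 K
Q = 18.6320 * 6.6350 * 109.2300 = 13503.3752 W

13503.3752 W


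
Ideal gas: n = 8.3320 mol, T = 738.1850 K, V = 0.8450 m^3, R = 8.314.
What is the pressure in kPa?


P = nRT/V = 8.3320 * 8.314 * 738.1850 / 0.8450
= 51135.7344 / 0.8450 = 60515.6620 Pa = 60.5157 kPa

60.5157 kPa


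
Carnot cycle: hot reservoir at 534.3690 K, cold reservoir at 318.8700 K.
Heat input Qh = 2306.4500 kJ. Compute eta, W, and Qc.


eta = 1 - 318.8700/534.3690 = 0.4033
W = 0.4033 * 2306.4500 = 930.1394 kJ
Qc = 2306.4500 - 930.1394 = 1376.3106 kJ

eta = 40.3278%, W = 930.1394 kJ, Qc = 1376.3106 kJ


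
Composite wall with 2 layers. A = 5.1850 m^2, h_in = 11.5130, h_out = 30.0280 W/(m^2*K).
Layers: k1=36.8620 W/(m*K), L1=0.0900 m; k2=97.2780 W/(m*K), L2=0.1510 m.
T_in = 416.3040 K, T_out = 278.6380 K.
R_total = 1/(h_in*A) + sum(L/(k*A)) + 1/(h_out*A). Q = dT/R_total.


R_conv_in = 1/(11.5130*5.1850) = 0.0168
R_1 = 0.0900/(36.8620*5.1850) = 0.0005
R_2 = 0.1510/(97.2780*5.1850) = 0.0003
R_conv_out = 1/(30.0280*5.1850) = 0.0064
R_total = 0.0239 K/W
Q = 137.6660 / 0.0239 = 5749.2795 W

R_total = 0.0239 K/W, Q = 5749.2795 W


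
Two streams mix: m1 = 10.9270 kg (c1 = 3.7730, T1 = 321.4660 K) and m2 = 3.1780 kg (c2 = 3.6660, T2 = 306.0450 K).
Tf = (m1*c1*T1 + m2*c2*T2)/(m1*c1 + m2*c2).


num = 16818.8543
den = 52.8781
Tf = 318.0683 K

318.0683 K


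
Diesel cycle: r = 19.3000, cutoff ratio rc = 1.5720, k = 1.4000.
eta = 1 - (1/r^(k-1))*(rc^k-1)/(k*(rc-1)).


r^(k-1) = 3.2676
rc^k = 1.8838
eta = 0.6622 = 66.2243%

66.2243%


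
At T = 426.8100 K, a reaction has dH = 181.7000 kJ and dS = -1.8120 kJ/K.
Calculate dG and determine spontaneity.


T*dS = 426.8100 * -1.8120 = -773.3797 kJ
dG = 181.7000 + 773.3797 = 955.0797 kJ (non-spontaneous)

dG = 955.0797 kJ, non-spontaneous


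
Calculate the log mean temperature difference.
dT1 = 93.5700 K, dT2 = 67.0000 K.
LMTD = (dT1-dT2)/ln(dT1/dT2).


dT1/dT2 = 1.3966
ln(dT1/dT2) = 0.3340
LMTD = 26.5700 / 0.3340 = 79.5468 K

79.5468 K


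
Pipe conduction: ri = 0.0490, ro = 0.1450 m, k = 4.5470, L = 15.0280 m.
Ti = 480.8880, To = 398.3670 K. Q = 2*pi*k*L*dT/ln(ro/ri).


dT = 82.5210 K
ln(ro/ri) = 1.0849
Q = 2*pi*4.5470*15.0280*82.5210 / 1.0849 = 32656.9334 W

32656.9334 W


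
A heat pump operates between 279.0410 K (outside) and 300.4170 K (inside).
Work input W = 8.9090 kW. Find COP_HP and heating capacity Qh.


COP = 300.4170 / 21.3760 = 14.0539
Qh = 14.0539 * 8.9090 = 125.2065 kW

COP = 14.0539, Qh = 125.2065 kW


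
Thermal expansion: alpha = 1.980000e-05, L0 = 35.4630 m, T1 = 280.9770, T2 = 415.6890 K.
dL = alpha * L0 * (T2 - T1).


dT = 134.7120 K
dL = 1.980000e-05 * 35.4630 * 134.7120 = 0.094590 m
L_final = 35.557590 m

dL = 0.094590 m


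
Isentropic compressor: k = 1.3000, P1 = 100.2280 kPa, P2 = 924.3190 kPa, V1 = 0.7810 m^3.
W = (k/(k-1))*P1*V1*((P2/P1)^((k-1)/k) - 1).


(k-1)/k = 0.2308
(P2/P1)^exp = 1.6698
W = 4.3333 * 100.2280 * 0.7810 * (1.6698 - 1) = 227.1855 kJ

227.1855 kJ


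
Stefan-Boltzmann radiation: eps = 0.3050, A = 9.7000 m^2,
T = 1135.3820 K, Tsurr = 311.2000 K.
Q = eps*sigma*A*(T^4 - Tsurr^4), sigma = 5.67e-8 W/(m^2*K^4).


T^4 = 1.6618e+12
Tsurr^4 = 9.3790e+09
Q = 0.3050 * 5.67e-8 * 9.7000 * 1.6524e+12 = 277181.6855 W

277181.6855 W


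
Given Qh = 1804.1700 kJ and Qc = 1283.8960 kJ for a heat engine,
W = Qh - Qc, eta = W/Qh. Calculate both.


W = 1804.1700 - 1283.8960 = 520.2740 kJ
eta = 520.2740 / 1804.1700 = 0.2884 = 28.8373%

W = 520.2740 kJ, eta = 28.8373%


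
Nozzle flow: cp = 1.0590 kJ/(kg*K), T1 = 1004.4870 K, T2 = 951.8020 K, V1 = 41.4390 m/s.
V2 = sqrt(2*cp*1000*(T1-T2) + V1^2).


dT = 52.6850 K
2*cp*1000*dT = 111586.8300
V1^2 = 1717.1907
V2 = sqrt(113304.0207) = 336.6066 m/s

336.6066 m/s


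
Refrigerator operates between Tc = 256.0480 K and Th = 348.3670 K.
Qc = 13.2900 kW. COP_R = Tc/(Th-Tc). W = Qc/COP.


COP = 256.0480 / 92.3190 = 2.7735
W = 13.2900 / 2.7735 = 4.7918 kW

COP = 2.7735, W = 4.7918 kW


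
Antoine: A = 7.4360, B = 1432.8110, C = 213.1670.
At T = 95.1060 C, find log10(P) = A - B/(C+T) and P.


C+T = 308.2730
B/(C+T) = 4.6479
log10(P) = 7.4360 - 4.6479 = 2.7881
P = 10^2.7881 = 613.9541 mmHg

613.9541 mmHg


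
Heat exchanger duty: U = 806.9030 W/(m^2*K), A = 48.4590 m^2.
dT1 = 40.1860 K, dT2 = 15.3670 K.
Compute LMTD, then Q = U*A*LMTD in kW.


LMTD = 25.8183 K
Q = 806.9030 * 48.4590 * 25.8183 = 1009538.2439 W = 1009.5382 kW

1009.5382 kW


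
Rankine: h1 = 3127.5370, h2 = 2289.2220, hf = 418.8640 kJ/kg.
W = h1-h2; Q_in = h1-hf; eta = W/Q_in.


W = 838.3150 kJ/kg
Q_in = 2708.6730 kJ/kg
eta = 0.3095 = 30.9493%

eta = 30.9493%


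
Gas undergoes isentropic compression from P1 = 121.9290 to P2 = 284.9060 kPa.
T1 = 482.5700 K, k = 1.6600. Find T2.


(k-1)/k = 0.3976
(P2/P1)^exp = 1.4014
T2 = 482.5700 * 1.4014 = 676.2542 K

676.2542 K


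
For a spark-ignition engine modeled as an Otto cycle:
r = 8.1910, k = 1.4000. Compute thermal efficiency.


r^(k-1) = 2.3192
eta = 1 - 1/2.3192 = 0.5688 = 56.8813%

56.8813%


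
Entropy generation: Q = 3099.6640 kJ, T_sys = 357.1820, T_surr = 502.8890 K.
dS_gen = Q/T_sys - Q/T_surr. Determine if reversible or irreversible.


dS_sys = 3099.6640/357.1820 = 8.6781 kJ/K
dS_surr = -3099.6640/502.8890 = -6.1637 kJ/K
dS_gen = 8.6781 - 6.1637 = 2.5144 kJ/K (irreversible)

dS_gen = 2.5144 kJ/K, irreversible


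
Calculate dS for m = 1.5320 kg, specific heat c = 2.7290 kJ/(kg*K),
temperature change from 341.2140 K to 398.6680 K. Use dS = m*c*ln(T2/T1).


T2/T1 = 1.1684
ln(T2/T1) = 0.1556
dS = 1.5320 * 2.7290 * 0.1556 = 0.6506 kJ/K

0.6506 kJ/K


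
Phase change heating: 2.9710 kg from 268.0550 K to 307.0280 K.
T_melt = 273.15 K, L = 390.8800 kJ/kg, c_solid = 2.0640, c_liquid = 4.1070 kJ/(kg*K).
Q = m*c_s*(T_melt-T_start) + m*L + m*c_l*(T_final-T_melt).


Q1 (sensible, solid) = 2.9710 * 2.0640 * 5.0950 = 31.2433 kJ
Q2 (latent) = 2.9710 * 390.8800 = 1161.3045 kJ
Q3 (sensible, liquid) = 2.9710 * 4.1070 * 33.8780 = 413.3759 kJ
Q_total = 1605.9236 kJ

1605.9236 kJ


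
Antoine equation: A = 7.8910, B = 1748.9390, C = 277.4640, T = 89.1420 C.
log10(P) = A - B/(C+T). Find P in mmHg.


C+T = 366.6060
B/(C+T) = 4.7706
log10(P) = 7.8910 - 4.7706 = 3.1204
P = 10^3.1204 = 1319.4017 mmHg

1319.4017 mmHg


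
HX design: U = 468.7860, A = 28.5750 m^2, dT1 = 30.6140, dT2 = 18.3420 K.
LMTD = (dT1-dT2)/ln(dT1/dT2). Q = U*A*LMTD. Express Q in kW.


LMTD = 23.9564 K
Q = 468.7860 * 28.5750 * 23.9564 = 320909.4160 W = 320.9094 kW

320.9094 kW


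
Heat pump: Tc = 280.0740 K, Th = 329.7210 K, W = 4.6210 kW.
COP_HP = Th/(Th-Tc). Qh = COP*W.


COP = 329.7210 / 49.6470 = 6.6413
Qh = 6.6413 * 4.6210 = 30.6895 kW

COP = 6.6413, Qh = 30.6895 kW


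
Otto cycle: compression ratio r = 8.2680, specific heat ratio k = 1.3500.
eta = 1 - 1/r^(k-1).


r^(k-1) = 2.0945
eta = 1 - 1/2.0945 = 0.5226 = 52.2570%

52.2570%


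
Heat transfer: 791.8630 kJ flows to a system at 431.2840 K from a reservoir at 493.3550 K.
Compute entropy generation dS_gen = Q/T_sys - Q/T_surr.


dS_sys = 791.8630/431.2840 = 1.8361 kJ/K
dS_surr = -791.8630/493.3550 = -1.6051 kJ/K
dS_gen = 1.8361 - 1.6051 = 0.2310 kJ/K (irreversible)

dS_gen = 0.2310 kJ/K, irreversible


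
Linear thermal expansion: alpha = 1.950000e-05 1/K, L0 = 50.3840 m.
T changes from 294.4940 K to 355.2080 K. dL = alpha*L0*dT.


dT = 60.7140 K
dL = 1.950000e-05 * 50.3840 * 60.7140 = 0.059651 m
L_final = 50.443651 m

dL = 0.059651 m


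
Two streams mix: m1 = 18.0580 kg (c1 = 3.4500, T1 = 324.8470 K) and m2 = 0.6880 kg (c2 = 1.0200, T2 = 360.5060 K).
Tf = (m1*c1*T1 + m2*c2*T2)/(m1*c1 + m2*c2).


num = 20490.9893
den = 63.0019
Tf = 325.2442 K

325.2442 K


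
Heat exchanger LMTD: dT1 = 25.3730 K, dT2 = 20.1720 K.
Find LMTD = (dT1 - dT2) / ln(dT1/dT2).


dT1/dT2 = 1.2578
ln(dT1/dT2) = 0.2294
LMTD = 5.2010 / 0.2294 = 22.6732 K

22.6732 K


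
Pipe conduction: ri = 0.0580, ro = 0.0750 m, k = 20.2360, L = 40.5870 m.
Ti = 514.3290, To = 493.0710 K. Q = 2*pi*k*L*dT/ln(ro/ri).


dT = 21.2580 K
ln(ro/ri) = 0.2570
Q = 2*pi*20.2360*40.5870*21.2580 / 0.2570 = 426780.4911 W

426780.4911 W


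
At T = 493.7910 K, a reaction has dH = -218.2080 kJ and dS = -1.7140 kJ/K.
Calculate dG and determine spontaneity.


T*dS = 493.7910 * -1.7140 = -846.3578 kJ
dG = -218.2080 + 846.3578 = 628.1498 kJ (non-spontaneous)

dG = 628.1498 kJ, non-spontaneous


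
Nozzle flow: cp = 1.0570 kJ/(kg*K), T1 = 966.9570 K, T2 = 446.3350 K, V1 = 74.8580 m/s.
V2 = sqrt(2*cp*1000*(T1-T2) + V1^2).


dT = 520.6220 K
2*cp*1000*dT = 1100594.9080
V1^2 = 5603.7202
V2 = sqrt(1106198.6282) = 1051.7598 m/s

1051.7598 m/s


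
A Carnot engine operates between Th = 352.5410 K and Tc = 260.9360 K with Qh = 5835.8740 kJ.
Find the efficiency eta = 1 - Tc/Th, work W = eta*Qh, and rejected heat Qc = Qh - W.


eta = 1 - 260.9360/352.5410 = 0.2598
W = 0.2598 * 5835.8740 = 1516.4059 kJ
Qc = 5835.8740 - 1516.4059 = 4319.4681 kJ

eta = 25.9842%, W = 1516.4059 kJ, Qc = 4319.4681 kJ


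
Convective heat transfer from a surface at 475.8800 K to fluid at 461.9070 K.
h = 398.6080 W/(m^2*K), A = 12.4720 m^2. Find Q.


dT = 13.9730 K
Q = 398.6080 * 12.4720 * 13.9730 = 69465.9168 W

69465.9168 W


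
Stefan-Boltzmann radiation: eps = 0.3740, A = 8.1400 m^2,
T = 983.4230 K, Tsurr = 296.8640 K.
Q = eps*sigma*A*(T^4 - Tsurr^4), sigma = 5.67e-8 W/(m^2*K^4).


T^4 = 9.3532e+11
Tsurr^4 = 7.7666e+09
Q = 0.3740 * 5.67e-8 * 8.1400 * 9.2756e+11 = 160110.2842 W

160110.2842 W


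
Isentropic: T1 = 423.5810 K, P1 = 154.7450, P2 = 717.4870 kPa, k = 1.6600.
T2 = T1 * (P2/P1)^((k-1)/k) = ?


(k-1)/k = 0.3976
(P2/P1)^exp = 1.8402
T2 = 423.5810 * 1.8402 = 779.4893 K

779.4893 K
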